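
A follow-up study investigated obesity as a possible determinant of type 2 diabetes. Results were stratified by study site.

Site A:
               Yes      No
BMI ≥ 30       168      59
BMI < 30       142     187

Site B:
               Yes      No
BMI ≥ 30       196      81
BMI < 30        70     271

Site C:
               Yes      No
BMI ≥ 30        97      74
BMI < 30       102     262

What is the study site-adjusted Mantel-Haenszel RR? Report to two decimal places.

2.24

RR_MH = Σ(aᵢ·n₀ᵢ/nᵢ) / Σ(cᵢ·n₁ᵢ/nᵢ), with n₁ᵢ = aᵢ+bᵢ (exposed), n₀ᵢ = cᵢ+dᵢ (unexposed), nᵢ = n₁ᵢ+n₀ᵢ.
Stratum 1 (Site A): n₁ = 227, n₀ = 329, n = 556; a·n₀/n = 168·329/556 = 99.4101; c·n₁/n = 142·227/556 = 57.9748
Stratum 2 (Site B): n₁ = 277, n₀ = 341, n = 618; a·n₀/n = 196·341/618 = 108.1489; c·n₁/n = 70·277/618 = 31.3754
Stratum 3 (Site C): n₁ = 171, n₀ = 364, n = 535; a·n₀/n = 97·364/535 = 65.9963; c·n₁/n = 102·171/535 = 32.6019
RR_MH = (99.4101 + 108.1489 + 65.9963) / (57.9748 + 31.3754 + 32.6019) = 273.5552 / 121.9521 = 2.24314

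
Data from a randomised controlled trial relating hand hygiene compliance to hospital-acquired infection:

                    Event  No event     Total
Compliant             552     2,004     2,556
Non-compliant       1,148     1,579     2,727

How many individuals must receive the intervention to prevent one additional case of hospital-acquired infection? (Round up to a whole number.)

Risk in treated group = 552/2556 = 0.21596; risk in control = 1148/2727 = 0.42098.
Absolute risk reduction = 0.42098 − 0.21596 = 0.20501
NNT = 1 / ARR = 1 / 0.20501 = 4.878 → round up → 5

5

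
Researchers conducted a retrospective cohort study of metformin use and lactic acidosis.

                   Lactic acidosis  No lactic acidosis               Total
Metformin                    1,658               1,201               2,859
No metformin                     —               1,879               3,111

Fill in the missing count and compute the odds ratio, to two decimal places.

2.11

The missing cell is in the unexposed row: 3111 − 1879 = 1232.
So a = 1658, b = 1201, c = 1232, d = 1879.
OR = (a·d)/(b·c) = (1658 × 1879) / (1201 × 1232) = 3115382 / 1479632 = 2.10551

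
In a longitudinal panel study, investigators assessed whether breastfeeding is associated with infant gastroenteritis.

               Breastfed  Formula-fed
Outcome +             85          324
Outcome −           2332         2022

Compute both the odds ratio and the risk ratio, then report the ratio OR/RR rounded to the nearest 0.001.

0.893

Reading the table with exposure as columns: a = 85 (Breastfed, case), b = 2332 (Breastfed, non-case), c = 324 (Formula-fed, case), d = 2022.
OR = (85·2022)/(2332·324) = 171870/755568 = 0.22747
Risk in exposed = 85/2417 = 0.03517; risk in unexposed = 324/2346 = 0.13811; RR = 0.25464
OR/RR = 0.22747 / 0.25464 = 0.89331
The outcome is not rare, so the OR lies further from 1 than the RR.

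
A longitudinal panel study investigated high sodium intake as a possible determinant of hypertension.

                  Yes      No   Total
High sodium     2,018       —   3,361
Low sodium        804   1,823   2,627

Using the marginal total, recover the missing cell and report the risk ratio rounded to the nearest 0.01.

The missing cell is in the exposed row: 3361 − 2018 = 1343.
So a = 2018, b = 1343, c = 804, d = 1823.
RR = [a/(a+b)] / [c/(c+d)] = (2018/3361) / (804/2627) = 0.60042/0.30605 = 1.96181

1.96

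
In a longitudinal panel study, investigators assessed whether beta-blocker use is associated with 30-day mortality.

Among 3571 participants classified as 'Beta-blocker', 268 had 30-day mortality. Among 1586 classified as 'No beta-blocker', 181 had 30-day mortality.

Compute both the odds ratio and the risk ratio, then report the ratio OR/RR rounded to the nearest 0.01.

From the description: a = 268, b = 3303, c = 181, d = 1405.
OR = (268·1405)/(3303·181) = 376540/597843 = 0.62983
Risk in exposed = 268/3571 = 0.07505; risk in unexposed = 181/1586 = 0.11412; RR = 0.65761
OR/RR = 0.62983 / 0.65761 = 0.95775
The outcome is not rare, so the OR lies further from 1 than the RR.

0.96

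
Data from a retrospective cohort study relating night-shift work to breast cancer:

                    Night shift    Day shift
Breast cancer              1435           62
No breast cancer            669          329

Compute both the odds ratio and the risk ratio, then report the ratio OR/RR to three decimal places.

Reading the table with exposure as columns: a = 1435 (Night shift, case), b = 669 (Night shift, non-case), c = 62 (Day shift, case), d = 329.
OR = (1435·329)/(669·62) = 472115/41478 = 11.38230
Risk in exposed = 1435/2104 = 0.68203; risk in unexposed = 62/391 = 0.15857; RR = 4.30122
OR/RR = 11.38230 / 4.30122 = 2.64630
The outcome is not rare, so the OR lies further from 1 than the RR.

2.646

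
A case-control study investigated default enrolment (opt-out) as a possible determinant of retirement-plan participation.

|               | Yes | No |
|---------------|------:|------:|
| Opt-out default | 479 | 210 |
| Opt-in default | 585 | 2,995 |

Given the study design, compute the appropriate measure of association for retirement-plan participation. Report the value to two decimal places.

Cells: a = 479, b = 210, c = 585, d = 2995.
This is a case-control study: participants were sampled on outcome status, so risks in the source population cannot be estimated directly — relative risk is not valid here. The odds ratio is the appropriate measure.
OR = (a·d)/(b·c) = (479 × 2995) / (210 × 585) = 1434605 / 122850 = 11.67770

11.68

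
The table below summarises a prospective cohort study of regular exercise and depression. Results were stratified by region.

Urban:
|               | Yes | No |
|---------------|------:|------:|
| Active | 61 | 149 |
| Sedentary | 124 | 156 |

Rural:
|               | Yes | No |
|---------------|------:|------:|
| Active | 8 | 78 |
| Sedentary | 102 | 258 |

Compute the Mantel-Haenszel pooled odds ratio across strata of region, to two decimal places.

OR_MH = Σ(aᵢdᵢ/nᵢ) / Σ(bᵢcᵢ/nᵢ), where nᵢ is the stratum total.
Stratum 1 (Urban): n = 490; a·d/n = 61·156/490 = 19.4204; b·c/n = 149·124/490 = 37.7061
Stratum 2 (Rural): n = 446; a·d/n = 8·258/446 = 4.6278; b·c/n = 78·102/446 = 17.8386
OR_MH = (19.4204 + 4.6278) / (37.7061 + 17.8386) = 24.0482 / 55.5447 = 0.43295

0.43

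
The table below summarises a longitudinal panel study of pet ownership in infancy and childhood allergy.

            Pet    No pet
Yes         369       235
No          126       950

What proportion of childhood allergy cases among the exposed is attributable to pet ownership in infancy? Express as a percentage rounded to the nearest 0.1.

Reading the table with exposure as columns: a = 369 (Pet, case), b = 126 (Pet, non-case), c = 235 (No pet, case), d = 950.
Risk in exposed = 369/495 = 0.74545; risk in unexposed = 235/1185 = 0.19831.
RR = 0.74545/0.19831 = 3.75899
AR% = (RR − 1)/RR × 100 = (3.75899 − 1)/3.75899 × 100 = 73.3971%

73.4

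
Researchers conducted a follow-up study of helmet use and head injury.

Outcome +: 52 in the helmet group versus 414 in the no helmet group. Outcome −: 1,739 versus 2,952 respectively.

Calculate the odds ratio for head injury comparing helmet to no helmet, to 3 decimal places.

From the description: a = 52, b = 1739, c = 414, d = 2952.
OR = (a·d)/(b·c) = (52 × 2952) / (1739 × 414) = 153504 / 719946 = 0.21322
Exposure is associated with lower odds of head injury (OR = 0.21 < 1).

0.213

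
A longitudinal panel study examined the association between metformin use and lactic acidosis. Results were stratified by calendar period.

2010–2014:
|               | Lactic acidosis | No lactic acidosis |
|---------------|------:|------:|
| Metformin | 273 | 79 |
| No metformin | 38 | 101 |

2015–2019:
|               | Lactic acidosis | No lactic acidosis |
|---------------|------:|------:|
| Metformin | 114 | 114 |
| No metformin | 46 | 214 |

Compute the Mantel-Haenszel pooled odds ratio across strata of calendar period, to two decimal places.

OR_MH = Σ(aᵢdᵢ/nᵢ) / Σ(bᵢcᵢ/nᵢ), where nᵢ is the stratum total.
Stratum 1 (2010–2014): n = 491; a·d/n = 273·101/491 = 56.1568; b·c/n = 79·38/491 = 6.1141
Stratum 2 (2015–2019): n = 488; a·d/n = 114·214/488 = 49.9918; b·c/n = 114·46/488 = 10.7459
OR_MH = (56.1568 + 49.9918) / (6.1141 + 10.7459) = 106.1486 / 16.8600 = 6.29590

6.30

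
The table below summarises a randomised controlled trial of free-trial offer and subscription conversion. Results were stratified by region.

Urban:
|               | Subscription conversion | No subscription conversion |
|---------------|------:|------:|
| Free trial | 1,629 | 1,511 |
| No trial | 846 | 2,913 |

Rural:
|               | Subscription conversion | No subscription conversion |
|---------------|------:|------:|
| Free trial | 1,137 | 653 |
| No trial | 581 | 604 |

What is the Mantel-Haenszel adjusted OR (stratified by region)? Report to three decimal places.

2.937

OR_MH = Σ(aᵢdᵢ/nᵢ) / Σ(bᵢcᵢ/nᵢ), where nᵢ is the stratum total.
Stratum 1 (Urban): n = 6899; a·d/n = 1629·2913/6899 = 687.8210; b·c/n = 1511·846/6899 = 185.2886
Stratum 2 (Rural): n = 2975; a·d/n = 1137·604/2975 = 230.8397; b·c/n = 653·581/2975 = 127.5271
OR_MH = (687.8210 + 230.8397) / (185.2886 + 127.5271) = 918.6607 / 312.8157 = 2.93675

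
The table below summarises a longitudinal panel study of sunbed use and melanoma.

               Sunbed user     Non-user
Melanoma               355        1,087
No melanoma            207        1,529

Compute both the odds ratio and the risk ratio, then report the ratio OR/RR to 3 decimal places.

1.587

Reading the table with exposure as columns: a = 355 (Sunbed user, case), b = 207 (Sunbed user, non-case), c = 1087 (Non-user, case), d = 1529.
OR = (355·1529)/(207·1087) = 542795/225009 = 2.41233
Risk in exposed = 355/562 = 0.63167; risk in unexposed = 1087/2616 = 0.41552; RR = 1.52020
OR/RR = 2.41233 / 1.52020 = 1.58685
The outcome is not rare, so the OR lies further from 1 than the RR.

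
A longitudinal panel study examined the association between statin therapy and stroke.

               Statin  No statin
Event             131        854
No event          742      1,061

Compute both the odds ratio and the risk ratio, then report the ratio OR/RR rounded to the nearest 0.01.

Reading the table with exposure as columns: a = 131 (Statin, case), b = 742 (Statin, non-case), c = 854 (No statin, case), d = 1061.
OR = (131·1061)/(742·854) = 138991/633668 = 0.21934
Risk in exposed = 131/873 = 0.15006; risk in unexposed = 854/1915 = 0.44595; RR = 0.33649
OR/RR = 0.21934 / 0.33649 = 0.65186
The outcome is not rare, so the OR lies further from 1 than the RR.

0.65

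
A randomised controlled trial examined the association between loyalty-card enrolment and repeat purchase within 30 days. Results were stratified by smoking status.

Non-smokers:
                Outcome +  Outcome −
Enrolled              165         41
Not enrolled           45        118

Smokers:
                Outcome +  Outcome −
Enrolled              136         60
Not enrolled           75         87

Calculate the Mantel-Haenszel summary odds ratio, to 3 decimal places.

4.884

OR_MH = Σ(aᵢdᵢ/nᵢ) / Σ(bᵢcᵢ/nᵢ), where nᵢ is the stratum total.
Stratum 1 (Non-smokers): n = 369; a·d/n = 165·118/369 = 52.7642; b·c/n = 41·45/369 = 5.0000
Stratum 2 (Smokers): n = 358; a·d/n = 136·87/358 = 33.0503; b·c/n = 60·75/358 = 12.5698
OR_MH = (52.7642 + 33.0503) / (5.0000 + 12.5698) = 85.8145 / 17.5698 = 4.88420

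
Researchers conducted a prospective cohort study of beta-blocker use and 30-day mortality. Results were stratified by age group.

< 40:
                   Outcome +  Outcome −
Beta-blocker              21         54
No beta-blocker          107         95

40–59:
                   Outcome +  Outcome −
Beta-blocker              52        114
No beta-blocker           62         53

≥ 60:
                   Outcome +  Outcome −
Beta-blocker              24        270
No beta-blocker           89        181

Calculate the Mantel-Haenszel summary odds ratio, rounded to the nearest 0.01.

OR_MH = Σ(aᵢdᵢ/nᵢ) / Σ(bᵢcᵢ/nᵢ), where nᵢ is the stratum total.
Stratum 1 (< 40): n = 277; a·d/n = 21·95/277 = 7.2022; b·c/n = 54·107/277 = 20.8592
Stratum 2 (40–59): n = 281; a·d/n = 52·53/281 = 9.8078; b·c/n = 114·62/281 = 25.1530
Stratum 3 (≥ 60): n = 564; a·d/n = 24·181/564 = 7.7021; b·c/n = 270·89/564 = 42.6064
OR_MH = (7.2022 + 9.8078 + 7.7021) / (20.8592 + 25.1530 + 42.6064) = 24.7121 / 88.6186 = 0.27886

0.28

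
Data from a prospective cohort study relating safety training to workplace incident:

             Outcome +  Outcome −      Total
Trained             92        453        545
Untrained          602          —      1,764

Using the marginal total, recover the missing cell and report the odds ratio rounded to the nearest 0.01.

0.39

The missing cell is in the unexposed row: 1764 − 602 = 1162.
So a = 92, b = 453, c = 602, d = 1162.
OR = (a·d)/(b·c) = (92 × 1162) / (453 × 602) = 106904 / 272706 = 0.39201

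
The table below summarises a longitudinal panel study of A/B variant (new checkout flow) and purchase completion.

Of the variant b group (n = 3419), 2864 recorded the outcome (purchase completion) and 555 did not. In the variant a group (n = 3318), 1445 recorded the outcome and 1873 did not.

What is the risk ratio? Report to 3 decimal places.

1.923

From the description: a = 2864, b = 555, c = 1445, d = 1873.
Risk in exposed = 2864/3419 = 0.83767; risk in unexposed = 1445/3318 = 0.43550.
RR = 0.83767 / 0.43550 = 1.92346
The risk among the exposed is 1.92 times that among the unexposed.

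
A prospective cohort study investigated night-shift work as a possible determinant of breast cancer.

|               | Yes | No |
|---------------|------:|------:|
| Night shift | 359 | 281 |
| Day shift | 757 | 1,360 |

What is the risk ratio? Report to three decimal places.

1.569

Cells: a = 359, b = 281, c = 757, d = 1360.
Risk in exposed = 359/640 = 0.56094; risk in unexposed = 757/2117 = 0.35758.
RR = 0.56094 / 0.35758 = 1.56870
The risk among the exposed is 1.57 times that among the unexposed.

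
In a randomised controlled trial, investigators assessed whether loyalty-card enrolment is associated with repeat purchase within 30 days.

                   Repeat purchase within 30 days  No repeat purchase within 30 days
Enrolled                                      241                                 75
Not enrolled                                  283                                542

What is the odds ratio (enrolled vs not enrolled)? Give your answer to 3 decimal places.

6.154

Cells: a = 241, b = 75, c = 283, d = 542.
OR = (a·d)/(b·c) = (241 × 542) / (75 × 283) = 130622 / 21225 = 6.15416
The odds of repeat purchase within 30 days are about 6.15 times as high in the enrolled group.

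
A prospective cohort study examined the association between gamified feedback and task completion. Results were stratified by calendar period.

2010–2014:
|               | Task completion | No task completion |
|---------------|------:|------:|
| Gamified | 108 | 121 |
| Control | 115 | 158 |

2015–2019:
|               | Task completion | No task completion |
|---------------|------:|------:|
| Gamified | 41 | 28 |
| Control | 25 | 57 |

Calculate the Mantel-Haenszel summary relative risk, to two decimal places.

1.27

RR_MH = Σ(aᵢ·n₀ᵢ/nᵢ) / Σ(cᵢ·n₁ᵢ/nᵢ), with n₁ᵢ = aᵢ+bᵢ (exposed), n₀ᵢ = cᵢ+dᵢ (unexposed), nᵢ = n₁ᵢ+n₀ᵢ.
Stratum 1 (2010–2014): n₁ = 229, n₀ = 273, n = 502; a·n₀/n = 108·273/502 = 58.7331; c·n₁/n = 115·229/502 = 52.4602
Stratum 2 (2015–2019): n₁ = 69, n₀ = 82, n = 151; a·n₀/n = 41·82/151 = 22.2649; c·n₁/n = 25·69/151 = 11.4238
RR_MH = (58.7331 + 22.2649) / (52.4602 + 11.4238) = 80.9980 / 63.8840 = 1.26789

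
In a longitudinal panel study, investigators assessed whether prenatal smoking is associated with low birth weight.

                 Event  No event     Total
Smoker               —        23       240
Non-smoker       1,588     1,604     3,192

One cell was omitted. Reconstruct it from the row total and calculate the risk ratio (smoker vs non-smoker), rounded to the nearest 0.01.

The missing cell is in the exposed row: 240 − 23 = 217.
So a = 217, b = 23, c = 1588, d = 1604.
RR = [a/(a+b)] / [c/(c+d)] = (217/240) / (1588/3192) = 0.90417/0.49749 = 1.81744

1.82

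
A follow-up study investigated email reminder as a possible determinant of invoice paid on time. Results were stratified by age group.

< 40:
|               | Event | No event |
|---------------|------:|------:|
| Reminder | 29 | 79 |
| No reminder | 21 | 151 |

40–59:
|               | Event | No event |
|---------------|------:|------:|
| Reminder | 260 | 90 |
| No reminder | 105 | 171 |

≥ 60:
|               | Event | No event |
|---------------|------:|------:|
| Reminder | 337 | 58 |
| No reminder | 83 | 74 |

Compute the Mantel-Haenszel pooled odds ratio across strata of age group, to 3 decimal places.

OR_MH = Σ(aᵢdᵢ/nᵢ) / Σ(bᵢcᵢ/nᵢ), where nᵢ is the stratum total.
Stratum 1 (< 40): n = 280; a·d/n = 29·151/280 = 15.6393; b·c/n = 79·21/280 = 5.9250
Stratum 2 (40–59): n = 626; a·d/n = 260·171/626 = 71.0224; b·c/n = 90·105/626 = 15.0958
Stratum 3 (≥ 60): n = 552; a·d/n = 337·74/552 = 45.1775; b·c/n = 58·83/552 = 8.7210
OR_MH = (15.6393 + 71.0224 + 45.1775) / (5.9250 + 15.0958 + 8.7210) = 131.8392 / 29.7419 = 4.43278

4.433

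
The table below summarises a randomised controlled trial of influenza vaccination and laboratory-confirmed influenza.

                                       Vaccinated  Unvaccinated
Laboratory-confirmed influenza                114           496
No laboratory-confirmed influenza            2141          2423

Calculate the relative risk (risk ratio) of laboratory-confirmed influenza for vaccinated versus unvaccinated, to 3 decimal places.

0.298

Reading the table with exposure as columns: a = 114 (Vaccinated, case), b = 2141 (Vaccinated, non-case), c = 496 (Unvaccinated, case), d = 2423.
Risk in exposed = 114/2255 = 0.05055; risk in unexposed = 496/2919 = 0.16992.
RR = 0.05055 / 0.16992 = 0.29752
The risk is 70% lower among the exposed than among the unexposed.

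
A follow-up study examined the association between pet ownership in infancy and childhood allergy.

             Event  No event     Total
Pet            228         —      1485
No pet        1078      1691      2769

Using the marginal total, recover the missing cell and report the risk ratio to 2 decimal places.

0.39

The missing cell is in the exposed row: 1485 − 228 = 1257.
So a = 228, b = 1257, c = 1078, d = 1691.
RR = [a/(a+b)] / [c/(c+d)] = (228/1485) / (1078/2769) = 0.15354/0.38931 = 0.39438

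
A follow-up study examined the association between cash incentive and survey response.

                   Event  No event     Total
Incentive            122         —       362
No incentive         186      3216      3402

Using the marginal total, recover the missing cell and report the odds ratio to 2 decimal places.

The missing cell is in the exposed row: 362 − 122 = 240.
So a = 122, b = 240, c = 186, d = 3216.
OR = (a·d)/(b·c) = (122 × 3216) / (240 × 186) = 392352 / 44640 = 8.78925

8.79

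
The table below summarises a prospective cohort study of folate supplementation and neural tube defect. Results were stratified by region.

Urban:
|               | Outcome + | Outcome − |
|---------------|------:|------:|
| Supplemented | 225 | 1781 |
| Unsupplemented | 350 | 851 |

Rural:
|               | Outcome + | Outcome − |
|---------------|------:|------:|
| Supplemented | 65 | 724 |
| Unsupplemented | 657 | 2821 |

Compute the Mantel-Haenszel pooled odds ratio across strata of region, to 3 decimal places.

OR_MH = Σ(aᵢdᵢ/nᵢ) / Σ(bᵢcᵢ/nᵢ), where nᵢ is the stratum total.
Stratum 1 (Urban): n = 3207; a·d/n = 225·851/3207 = 59.7053; b·c/n = 1781·350/3207 = 194.3717
Stratum 2 (Rural): n = 4267; a·d/n = 65·2821/4267 = 42.9728; b·c/n = 724·657/4267 = 111.4760
OR_MH = (59.7053 + 42.9728) / (194.3717 + 111.4760) = 102.6781 / 305.8477 = 0.33572

0.336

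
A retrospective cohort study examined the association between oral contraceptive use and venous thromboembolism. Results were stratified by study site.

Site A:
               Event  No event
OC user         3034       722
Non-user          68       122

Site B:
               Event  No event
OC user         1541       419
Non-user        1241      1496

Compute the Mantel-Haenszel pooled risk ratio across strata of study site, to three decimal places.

RR_MH = Σ(aᵢ·n₀ᵢ/nᵢ) / Σ(cᵢ·n₁ᵢ/nᵢ), with n₁ᵢ = aᵢ+bᵢ (exposed), n₀ᵢ = cᵢ+dᵢ (unexposed), nᵢ = n₁ᵢ+n₀ᵢ.
Stratum 1 (Site A): n₁ = 3756, n₀ = 190, n = 3946; a·n₀/n = 3034·190/3946 = 146.0872; c·n₁/n = 68·3756/3946 = 64.7258
Stratum 2 (Site B): n₁ = 1960, n₀ = 2737, n = 4697; a·n₀/n = 1541·2737/4697 = 897.9598; c·n₁/n = 1241·1960/4697 = 517.8539
RR_MH = (146.0872 + 897.9598) / (64.7258 + 517.8539) = 1044.0469 / 582.5797 = 1.79211

1.792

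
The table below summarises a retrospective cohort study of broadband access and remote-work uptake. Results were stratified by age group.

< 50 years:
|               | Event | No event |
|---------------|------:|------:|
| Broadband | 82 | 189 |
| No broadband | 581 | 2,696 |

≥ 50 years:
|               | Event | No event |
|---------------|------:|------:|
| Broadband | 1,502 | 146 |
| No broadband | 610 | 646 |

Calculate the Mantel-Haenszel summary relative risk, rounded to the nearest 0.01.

RR_MH = Σ(aᵢ·n₀ᵢ/nᵢ) / Σ(cᵢ·n₁ᵢ/nᵢ), with n₁ᵢ = aᵢ+bᵢ (exposed), n₀ᵢ = cᵢ+dᵢ (unexposed), nᵢ = n₁ᵢ+n₀ᵢ.
Stratum 1 (< 50 years): n₁ = 271, n₀ = 3277, n = 3548; a·n₀/n = 82·3277/3548 = 75.7368; c·n₁/n = 581·271/3548 = 44.3774
Stratum 2 (≥ 50 years): n₁ = 1648, n₀ = 1256, n = 2904; a·n₀/n = 1502·1256/2904 = 649.6253; c·n₁/n = 610·1648/2904 = 346.1708
RR_MH = (75.7368 + 649.6253) / (44.3774 + 346.1708) = 725.3621 / 390.5482 = 1.85729

1.86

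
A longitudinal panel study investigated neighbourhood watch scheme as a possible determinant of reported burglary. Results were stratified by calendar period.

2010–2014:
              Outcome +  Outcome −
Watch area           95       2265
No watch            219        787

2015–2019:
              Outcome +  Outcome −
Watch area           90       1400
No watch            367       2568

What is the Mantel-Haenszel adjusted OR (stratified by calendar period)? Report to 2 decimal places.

OR_MH = Σ(aᵢdᵢ/nᵢ) / Σ(bᵢcᵢ/nᵢ), where nᵢ is the stratum total.
Stratum 1 (2010–2014): n = 3366; a·d/n = 95·787/3366 = 22.2118; b·c/n = 2265·219/3366 = 147.3663
Stratum 2 (2015–2019): n = 4425; a·d/n = 90·2568/4425 = 52.2305; b·c/n = 1400·367/4425 = 116.1130
OR_MH = (22.2118 + 52.2305) / (147.3663 + 116.1130) = 74.4423 / 263.4793 = 0.28254

0.28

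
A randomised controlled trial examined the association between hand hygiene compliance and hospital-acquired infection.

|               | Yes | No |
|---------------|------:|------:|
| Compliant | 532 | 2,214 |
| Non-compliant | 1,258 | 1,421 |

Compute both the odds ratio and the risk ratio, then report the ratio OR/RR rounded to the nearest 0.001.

0.658

Cells: a = 532, b = 2214, c = 1258, d = 1421.
OR = (532·1421)/(2214·1258) = 755972/2785212 = 0.27142
Risk in exposed = 532/2746 = 0.19374; risk in unexposed = 1258/2679 = 0.46958; RR = 0.41258
OR/RR = 0.27142 / 0.41258 = 0.65788
The outcome is not rare, so the OR lies further from 1 than the RR.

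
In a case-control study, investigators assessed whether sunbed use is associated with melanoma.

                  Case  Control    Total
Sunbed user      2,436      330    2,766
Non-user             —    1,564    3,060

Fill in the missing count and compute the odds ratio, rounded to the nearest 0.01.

The missing cell is in the unexposed row: 3060 − 1564 = 1496.
So a = 2436, b = 330, c = 1496, d = 1564.
OR = (a·d)/(b·c) = (2436 × 1564) / (330 × 1496) = 3809904 / 493680 = 7.71736

7.72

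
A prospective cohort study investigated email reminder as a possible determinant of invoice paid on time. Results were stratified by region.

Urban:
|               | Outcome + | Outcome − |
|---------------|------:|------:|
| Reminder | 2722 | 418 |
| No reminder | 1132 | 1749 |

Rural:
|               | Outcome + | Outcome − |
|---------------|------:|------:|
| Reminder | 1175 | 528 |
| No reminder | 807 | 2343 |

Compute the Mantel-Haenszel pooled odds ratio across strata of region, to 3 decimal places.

OR_MH = Σ(aᵢdᵢ/nᵢ) / Σ(bᵢcᵢ/nᵢ), where nᵢ is the stratum total.
Stratum 1 (Urban): n = 6021; a·d/n = 2722·1749/6021 = 790.6956; b·c/n = 418·1132/6021 = 78.5876
Stratum 2 (Rural): n = 4853; a·d/n = 1175·2343/4853 = 567.2831; b·c/n = 528·807/4853 = 87.8005
OR_MH = (790.6956 + 567.2831) / (78.5876 + 87.8005) = 1357.9787 / 166.3881 = 8.16151

8.162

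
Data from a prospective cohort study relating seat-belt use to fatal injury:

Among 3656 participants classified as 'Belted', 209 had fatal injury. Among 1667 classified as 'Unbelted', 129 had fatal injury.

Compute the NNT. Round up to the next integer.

Risk in treated group = 209/3656 = 0.05717; risk in control = 129/1667 = 0.07738.
Absolute risk reduction = 0.07738 − 0.05717 = 0.02022
NNT = 1 / ARR = 1 / 0.02022 = 49.460 → round up → 50

50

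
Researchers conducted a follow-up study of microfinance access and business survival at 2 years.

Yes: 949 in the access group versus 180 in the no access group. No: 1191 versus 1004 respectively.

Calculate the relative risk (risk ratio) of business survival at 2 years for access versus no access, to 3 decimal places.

2.917

From the description: a = 949, b = 1191, c = 180, d = 1004.
Risk in exposed = 949/2140 = 0.44346; risk in unexposed = 180/1184 = 0.15203.
RR = 0.44346 / 0.15203 = 2.91697
The risk among the exposed is 2.92 times that among the unexposed.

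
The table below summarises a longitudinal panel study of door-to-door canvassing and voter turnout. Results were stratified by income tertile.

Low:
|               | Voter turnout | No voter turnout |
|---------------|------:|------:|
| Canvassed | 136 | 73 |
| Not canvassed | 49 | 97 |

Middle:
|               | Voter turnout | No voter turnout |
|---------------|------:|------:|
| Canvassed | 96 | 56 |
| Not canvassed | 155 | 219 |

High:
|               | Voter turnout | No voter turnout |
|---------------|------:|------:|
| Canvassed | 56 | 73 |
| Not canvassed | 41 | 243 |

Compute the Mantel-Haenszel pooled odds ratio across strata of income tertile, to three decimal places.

OR_MH = Σ(aᵢdᵢ/nᵢ) / Σ(bᵢcᵢ/nᵢ), where nᵢ is the stratum total.
Stratum 1 (Low): n = 355; a·d/n = 136·97/355 = 37.1606; b·c/n = 73·49/355 = 10.0761
Stratum 2 (Middle): n = 526; a·d/n = 96·219/526 = 39.9696; b·c/n = 56·155/526 = 16.5019
Stratum 3 (High): n = 413; a·d/n = 56·243/413 = 32.9492; b·c/n = 73·41/413 = 7.2470
OR_MH = (37.1606 + 39.9696 + 32.9492) / (10.0761 + 16.5019 + 7.2470) = 110.0793 / 33.8249 = 3.25438

3.254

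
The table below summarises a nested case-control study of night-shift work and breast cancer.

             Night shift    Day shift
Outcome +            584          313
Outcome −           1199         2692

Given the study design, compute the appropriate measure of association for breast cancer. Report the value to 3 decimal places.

4.189

Reading the table with exposure as columns: a = 584 (Night shift, case), b = 1199 (Night shift, non-case), c = 313 (Day shift, case), d = 2692.
This is a nested case-control study: participants were sampled on outcome status, so risks in the source population cannot be estimated directly — relative risk is not valid here. The odds ratio is the appropriate measure.
OR = (a·d)/(b·c) = (584 × 2692) / (1199 × 313) = 1572128 / 375287 = 4.18914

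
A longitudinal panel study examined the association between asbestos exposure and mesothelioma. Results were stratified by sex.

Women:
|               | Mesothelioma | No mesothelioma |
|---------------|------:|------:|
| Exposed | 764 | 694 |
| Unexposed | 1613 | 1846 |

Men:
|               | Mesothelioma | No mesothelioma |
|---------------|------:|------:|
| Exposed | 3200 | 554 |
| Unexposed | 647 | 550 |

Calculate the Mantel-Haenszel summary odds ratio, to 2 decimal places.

OR_MH = Σ(aᵢdᵢ/nᵢ) / Σ(bᵢcᵢ/nᵢ), where nᵢ is the stratum total.
Stratum 1 (Women): n = 4917; a·d/n = 764·1846/4917 = 286.8302; b·c/n = 694·1613/4917 = 227.6636
Stratum 2 (Men): n = 4951; a·d/n = 3200·550/4951 = 355.4837; b·c/n = 554·647/4951 = 72.3971
OR_MH = (286.8302 + 355.4837) / (227.6636 + 72.3971) = 642.3139 / 300.0607 = 2.14061

2.14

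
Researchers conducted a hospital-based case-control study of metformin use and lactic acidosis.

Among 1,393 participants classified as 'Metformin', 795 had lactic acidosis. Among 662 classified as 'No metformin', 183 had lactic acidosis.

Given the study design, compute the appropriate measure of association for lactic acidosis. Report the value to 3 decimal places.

3.480

From the description: a = 795, b = 598, c = 183, d = 479.
This is a hospital-based case-control study: participants were sampled on outcome status, so risks in the source population cannot be estimated directly — relative risk is not valid here. The odds ratio is the appropriate measure.
OR = (a·d)/(b·c) = (795 × 479) / (598 × 183) = 380805 / 109434 = 3.47977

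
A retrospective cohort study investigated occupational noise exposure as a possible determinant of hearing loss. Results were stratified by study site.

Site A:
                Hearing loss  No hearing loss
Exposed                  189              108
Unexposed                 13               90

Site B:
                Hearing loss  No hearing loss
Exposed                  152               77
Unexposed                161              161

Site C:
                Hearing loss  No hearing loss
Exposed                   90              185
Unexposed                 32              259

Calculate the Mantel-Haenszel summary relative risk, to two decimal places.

RR_MH = Σ(aᵢ·n₀ᵢ/nᵢ) / Σ(cᵢ·n₁ᵢ/nᵢ), with n₁ᵢ = aᵢ+bᵢ (exposed), n₀ᵢ = cᵢ+dᵢ (unexposed), nᵢ = n₁ᵢ+n₀ᵢ.
Stratum 1 (Site A): n₁ = 297, n₀ = 103, n = 400; a·n₀/n = 189·103/400 = 48.6675; c·n₁/n = 13·297/400 = 9.6525
Stratum 2 (Site B): n₁ = 229, n₀ = 322, n = 551; a·n₀/n = 152·322/551 = 88.8276; c·n₁/n = 161·229/551 = 66.9129
Stratum 3 (Site C): n₁ = 275, n₀ = 291, n = 566; a·n₀/n = 90·291/566 = 46.2721; c·n₁/n = 32·275/566 = 15.5477
RR_MH = (48.6675 + 88.8276 + 46.2721) / (9.6525 + 66.9129 + 15.5477) = 183.7672 / 92.1131 = 1.99502

2.00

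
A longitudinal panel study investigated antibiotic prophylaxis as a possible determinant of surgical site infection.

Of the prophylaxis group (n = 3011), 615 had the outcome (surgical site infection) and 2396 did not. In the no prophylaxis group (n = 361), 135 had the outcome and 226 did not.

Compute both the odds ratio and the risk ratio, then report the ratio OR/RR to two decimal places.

0.79

From the description: a = 615, b = 2396, c = 135, d = 226.
OR = (615·226)/(2396·135) = 138990/323460 = 0.42970
Risk in exposed = 615/3011 = 0.20425; risk in unexposed = 135/361 = 0.37396; RR = 0.54618
OR/RR = 0.42970 / 0.54618 = 0.78673
The outcome is not rare, so the OR lies further from 1 than the RR.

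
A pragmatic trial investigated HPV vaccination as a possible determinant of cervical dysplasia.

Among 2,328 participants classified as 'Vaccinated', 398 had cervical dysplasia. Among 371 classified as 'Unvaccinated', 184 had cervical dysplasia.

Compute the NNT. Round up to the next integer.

4

Risk in treated group = 398/2328 = 0.17096; risk in control = 184/371 = 0.49596.
Absolute risk reduction = 0.49596 − 0.17096 = 0.32499
NNT = 1 / ARR = 1 / 0.32499 = 3.077 → round up → 4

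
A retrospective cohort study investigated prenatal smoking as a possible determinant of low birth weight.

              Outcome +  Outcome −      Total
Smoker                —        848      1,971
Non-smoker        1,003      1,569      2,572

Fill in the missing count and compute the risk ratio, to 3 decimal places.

1.461

The missing cell is in the exposed row: 1971 − 848 = 1123.
So a = 1123, b = 848, c = 1003, d = 1569.
RR = [a/(a+b)] / [c/(c+d)] = (1123/1971) / (1003/2572) = 0.56976/0.38997 = 1.46104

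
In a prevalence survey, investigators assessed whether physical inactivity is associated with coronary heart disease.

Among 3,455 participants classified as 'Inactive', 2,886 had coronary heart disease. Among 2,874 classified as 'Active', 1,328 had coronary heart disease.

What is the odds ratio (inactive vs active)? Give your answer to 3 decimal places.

From the description: a = 2886, b = 569, c = 1328, d = 1546.
OR = (a·d)/(b·c) = (2886 × 1546) / (569 × 1328) = 4461756 / 755632 = 5.90467
The odds of coronary heart disease are about 5.90 times as high in the inactive group.

5.905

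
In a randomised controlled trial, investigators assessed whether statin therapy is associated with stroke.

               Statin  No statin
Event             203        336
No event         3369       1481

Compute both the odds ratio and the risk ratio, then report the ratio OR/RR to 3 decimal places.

0.864

Reading the table with exposure as columns: a = 203 (Statin, case), b = 3369 (Statin, non-case), c = 336 (No statin, case), d = 1481.
OR = (203·1481)/(3369·336) = 300643/1131984 = 0.26559
Risk in exposed = 203/3572 = 0.05683; risk in unexposed = 336/1817 = 0.18492; RR = 0.30733
OR/RR = 0.26559 / 0.30733 = 0.86419
The outcome is not rare, so the OR lies further from 1 than the RR.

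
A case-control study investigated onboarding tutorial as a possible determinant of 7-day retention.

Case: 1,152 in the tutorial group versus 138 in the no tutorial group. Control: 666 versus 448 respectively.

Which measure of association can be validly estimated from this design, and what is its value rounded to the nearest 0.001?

From the description: a = 1152, b = 666, c = 138, d = 448.
This is a case-control study: participants were sampled on outcome status, so risks in the source population cannot be estimated directly — relative risk is not valid here. The odds ratio is the appropriate measure.
OR = (a·d)/(b·c) = (1152 × 448) / (666 × 138) = 516096 / 91908 = 5.61535

5.615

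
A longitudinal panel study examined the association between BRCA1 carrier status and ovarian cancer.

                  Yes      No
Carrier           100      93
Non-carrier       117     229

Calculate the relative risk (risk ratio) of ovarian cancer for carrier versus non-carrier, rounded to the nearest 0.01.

Cells: a = 100, b = 93, c = 117, d = 229.
Risk in exposed = 100/193 = 0.51813; risk in unexposed = 117/346 = 0.33815.
RR = 0.51813 / 0.33815 = 1.53226
The risk among the exposed is 1.53 times that among the unexposed.

1.53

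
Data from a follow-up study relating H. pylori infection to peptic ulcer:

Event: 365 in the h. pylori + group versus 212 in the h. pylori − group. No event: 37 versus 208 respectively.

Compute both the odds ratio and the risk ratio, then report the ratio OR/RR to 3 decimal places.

From the description: a = 365, b = 37, c = 212, d = 208.
OR = (365·208)/(37·212) = 75920/7844 = 9.67874
Risk in exposed = 365/402 = 0.90796; risk in unexposed = 212/420 = 0.50476; RR = 1.79879
OR/RR = 9.67874 / 1.79879 = 5.38069
The outcome is not rare, so the OR lies further from 1 than the RR.

5.381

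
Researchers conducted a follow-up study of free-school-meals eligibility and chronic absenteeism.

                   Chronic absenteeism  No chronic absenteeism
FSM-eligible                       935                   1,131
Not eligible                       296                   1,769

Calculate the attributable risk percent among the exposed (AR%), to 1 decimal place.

68.3

Cells: a = 935, b = 1131, c = 296, d = 1769.
Risk in exposed = 935/2066 = 0.45257; risk in unexposed = 296/2065 = 0.14334.
RR = 0.45257/0.14334 = 3.15725
AR% = (RR − 1)/RR × 100 = (3.15725 − 1)/3.15725 × 100 = 68.3269%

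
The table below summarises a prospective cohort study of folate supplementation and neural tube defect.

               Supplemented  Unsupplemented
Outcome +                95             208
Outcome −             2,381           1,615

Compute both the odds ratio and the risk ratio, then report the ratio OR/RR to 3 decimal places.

Reading the table with exposure as columns: a = 95 (Supplemented, case), b = 2381 (Supplemented, non-case), c = 208 (Unsupplemented, case), d = 1615.
OR = (95·1615)/(2381·208) = 153425/495248 = 0.30979
Risk in exposed = 95/2476 = 0.03837; risk in unexposed = 208/1823 = 0.11410; RR = 0.33628
OR/RR = 0.30979 / 0.33628 = 0.92125
The outcome is not rare, so the OR lies further from 1 than the RR.

0.921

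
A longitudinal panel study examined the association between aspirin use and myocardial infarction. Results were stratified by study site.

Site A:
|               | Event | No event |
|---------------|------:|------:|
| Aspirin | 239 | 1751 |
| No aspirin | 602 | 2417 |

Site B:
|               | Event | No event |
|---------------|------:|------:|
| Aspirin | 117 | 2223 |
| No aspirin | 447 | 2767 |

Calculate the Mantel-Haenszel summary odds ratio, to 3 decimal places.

0.446

OR_MH = Σ(aᵢdᵢ/nᵢ) / Σ(bᵢcᵢ/nᵢ), where nᵢ is the stratum total.
Stratum 1 (Site A): n = 5009; a·d/n = 239·2417/5009 = 115.3250; b·c/n = 1751·602/5009 = 210.4416
Stratum 2 (Site B): n = 5554; a·d/n = 117·2767/5554 = 58.2893; b·c/n = 2223·447/5554 = 178.9127
OR_MH = (115.3250 + 58.2893) / (210.4416 + 178.9127) = 173.6144 / 389.3543 = 0.44590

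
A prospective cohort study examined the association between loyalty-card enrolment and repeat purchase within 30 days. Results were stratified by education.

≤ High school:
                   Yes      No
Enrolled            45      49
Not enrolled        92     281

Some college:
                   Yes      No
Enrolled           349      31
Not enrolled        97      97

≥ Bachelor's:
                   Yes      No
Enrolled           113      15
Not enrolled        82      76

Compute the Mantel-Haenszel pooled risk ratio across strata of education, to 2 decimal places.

RR_MH = Σ(aᵢ·n₀ᵢ/nᵢ) / Σ(cᵢ·n₁ᵢ/nᵢ), with n₁ᵢ = aᵢ+bᵢ (exposed), n₀ᵢ = cᵢ+dᵢ (unexposed), nᵢ = n₁ᵢ+n₀ᵢ.
Stratum 1 (≤ High school): n₁ = 94, n₀ = 373, n = 467; a·n₀/n = 45·373/467 = 35.9422; c·n₁/n = 92·94/467 = 18.5182
Stratum 2 (Some college): n₁ = 380, n₀ = 194, n = 574; a·n₀/n = 349·194/574 = 117.9547; c·n₁/n = 97·380/574 = 64.2160
Stratum 3 (≥ Bachelor's): n₁ = 128, n₀ = 158, n = 286; a·n₀/n = 113·158/286 = 62.4266; c·n₁/n = 82·128/286 = 36.6993
RR_MH = (35.9422 + 117.9547 + 62.4266) / (18.5182 + 64.2160 + 36.6993) = 216.3235 / 119.4335 = 1.81125

1.81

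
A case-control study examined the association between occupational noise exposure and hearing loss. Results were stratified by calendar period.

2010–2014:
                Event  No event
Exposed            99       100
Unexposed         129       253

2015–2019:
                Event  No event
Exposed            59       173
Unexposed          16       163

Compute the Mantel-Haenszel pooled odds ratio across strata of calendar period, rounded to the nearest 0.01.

OR_MH = Σ(aᵢdᵢ/nᵢ) / Σ(bᵢcᵢ/nᵢ), where nᵢ is the stratum total.
Stratum 1 (2010–2014): n = 581; a·d/n = 99·253/581 = 43.1102; b·c/n = 100·129/581 = 22.2031
Stratum 2 (2015–2019): n = 411; a·d/n = 59·163/411 = 23.3990; b·c/n = 173·16/411 = 6.7348
OR_MH = (43.1102 + 23.3990) / (22.2031 + 6.7348) = 66.5092 / 28.9379 = 2.29834

2.30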